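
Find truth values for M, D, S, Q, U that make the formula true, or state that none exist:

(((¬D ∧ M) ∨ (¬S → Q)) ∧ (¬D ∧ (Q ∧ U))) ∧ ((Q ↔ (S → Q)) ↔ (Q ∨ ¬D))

M = True; D = False; S = False; Q = True; U = True

  ((¬D ∧ M) ∨ (¬S → Q)) ∧ (¬D ∧ (Q ∧ U)) = True
    (¬D ∧ M) ∨ (¬S → Q) = True
      ¬D ∧ M = True
        ¬D = True
      ¬S → Q = True
        ¬S = True
    ¬D ∧ (Q ∧ U) = True
      ¬D = True
      Q ∧ U = True
  (Q ↔ (S → Q)) ↔ (Q ∨ ¬D) = True
    Q ↔ (S → Q) = True
      S → Q = True
    Q ∨ ¬D = True
      ¬D = True
Both conjuncts True, so the formula holds.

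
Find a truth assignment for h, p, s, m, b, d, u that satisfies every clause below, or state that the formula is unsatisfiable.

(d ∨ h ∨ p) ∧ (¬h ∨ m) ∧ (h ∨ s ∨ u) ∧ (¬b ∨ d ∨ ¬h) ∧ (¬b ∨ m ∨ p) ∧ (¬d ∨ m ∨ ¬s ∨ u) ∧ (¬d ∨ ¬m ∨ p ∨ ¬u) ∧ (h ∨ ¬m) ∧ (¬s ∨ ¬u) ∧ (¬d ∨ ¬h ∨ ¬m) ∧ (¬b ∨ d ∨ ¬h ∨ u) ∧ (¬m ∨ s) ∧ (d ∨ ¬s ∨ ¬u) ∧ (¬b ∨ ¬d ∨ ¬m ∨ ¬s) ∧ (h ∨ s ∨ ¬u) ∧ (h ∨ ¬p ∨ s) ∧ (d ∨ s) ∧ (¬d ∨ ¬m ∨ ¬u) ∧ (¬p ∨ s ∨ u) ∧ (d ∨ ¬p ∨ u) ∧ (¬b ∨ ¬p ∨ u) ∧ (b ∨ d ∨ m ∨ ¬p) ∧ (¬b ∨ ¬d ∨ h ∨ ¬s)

Set h = True.
  then (¬h ∨ m) forces m = True.
  then (¬d ∨ ¬h ∨ ¬m) forces d = False.
  then (¬m ∨ s) forces s = True.
  then (d ∨ ¬s ∨ ¬u) forces u = False.
  then (d ∨ ¬p ∨ u) forces p = False.
  then (¬b ∨ d ∨ ¬h) forces b = False.
All clauses satisfied.

h = True, p = False, s = True, m = True, b = False, d = False, u = False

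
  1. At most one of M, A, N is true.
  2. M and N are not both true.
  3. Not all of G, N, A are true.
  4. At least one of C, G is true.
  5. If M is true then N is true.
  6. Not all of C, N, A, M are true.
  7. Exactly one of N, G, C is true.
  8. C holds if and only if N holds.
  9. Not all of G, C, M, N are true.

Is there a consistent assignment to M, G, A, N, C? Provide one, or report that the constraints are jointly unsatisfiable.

M=F, G=T, A=F, N=F, C=F

  (1) {M, A, N}: 0 true — at most one ✓
  (2) M=F, N=F — not both ✓
  (3) {G, N, A}: 1/3 true — not all ✓
  (4) {C, G}: 1 true — at least one ✓
  (5) M=F ⇒ N: vacuous ✓
  (6) {C, N, A, M}: 0/4 true — not all ✓
  (7) {N, G, C}: 1 true — exactly one ✓
  (8) C=F, N=F — same ✓
  (9) {G, C, M, N}: 1/4 true — not all ✓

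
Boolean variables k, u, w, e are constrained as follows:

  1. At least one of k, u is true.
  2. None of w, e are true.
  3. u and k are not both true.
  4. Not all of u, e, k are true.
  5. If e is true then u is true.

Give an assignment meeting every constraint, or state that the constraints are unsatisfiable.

k = True; u = False; w = False; e = False

  (1) {k, u}: 1 true — at least one ✓
  (2) {w, e}: 0 true — none ✓
  (3) u=F, k=T — not both ✓
  (4) {u, e, k}: 1/3 true — not all ✓
  (5) e=F ⇒ u: vacuous ✓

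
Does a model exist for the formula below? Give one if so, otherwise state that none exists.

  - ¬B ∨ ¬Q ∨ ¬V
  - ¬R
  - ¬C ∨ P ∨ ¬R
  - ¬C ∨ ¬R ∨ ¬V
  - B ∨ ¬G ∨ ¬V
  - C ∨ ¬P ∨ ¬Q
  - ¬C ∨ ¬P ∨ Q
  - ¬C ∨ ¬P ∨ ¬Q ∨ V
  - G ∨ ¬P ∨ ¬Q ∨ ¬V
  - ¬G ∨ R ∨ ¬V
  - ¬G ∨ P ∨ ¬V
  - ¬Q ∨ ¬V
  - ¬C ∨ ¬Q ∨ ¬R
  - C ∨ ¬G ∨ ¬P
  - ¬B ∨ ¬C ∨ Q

P: False, C: True, R: False, V: False, Q: True, B: False, G: False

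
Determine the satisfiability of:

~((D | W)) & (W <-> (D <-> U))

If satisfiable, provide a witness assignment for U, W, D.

U = True, W = False, D = False

  ~((D | W)) = True
    D | W = False
  W <-> (D <-> U) = True
    D <-> U = False
Both conjuncts True, so the formula holds.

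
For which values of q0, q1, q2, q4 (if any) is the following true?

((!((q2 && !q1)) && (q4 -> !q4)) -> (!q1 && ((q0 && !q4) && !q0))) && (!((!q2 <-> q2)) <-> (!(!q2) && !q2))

The conjunct !((!q2 <-> q2)) <-> (!(!q2) && !q2) is unsatisfiable on its own:
  q2=F: evaluates to False.
  q2=T: evaluates to False.
So the whole conjunction is unsatisfiable.

The formula is unsatisfiable.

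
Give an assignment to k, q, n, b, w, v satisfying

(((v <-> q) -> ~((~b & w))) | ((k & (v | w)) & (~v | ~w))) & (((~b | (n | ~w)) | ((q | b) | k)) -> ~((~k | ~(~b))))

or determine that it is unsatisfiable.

k = True; q = False; n = False; b = False; w = True; v = True

  ((v <-> q) -> ~((~b & w))) | ((k & (v | w)) & (~v | ~w)) = True
    (v <-> q) -> ~((~b & w)) = True
      v <-> q = False
      ~((~b & w)) = False
        ~b & w = True
          ~b = True
    (k & (v | w)) & (~v | ~w) = False
      k & (v | w) = True
        v | w = True
      ~v | ~w = False
        ~v = False
        ~w = False
  ((~b | (n | ~w)) | ((q | b) | k)) -> ~((~k | ~(~b))) = True
    (~b | (n | ~w)) | ((q | b) | k) = True
      ~b | (n | ~w) = True
        ~b = True
        n | ~w = False
          ~w = False
      (q | b) | k = True
        q | b = False
    ~((~k | ~(~b))) = True
      ~k | ~(~b) = False
        ~k = False
        ~(~b) = False
          ~b = True
Both conjuncts True, so the formula holds.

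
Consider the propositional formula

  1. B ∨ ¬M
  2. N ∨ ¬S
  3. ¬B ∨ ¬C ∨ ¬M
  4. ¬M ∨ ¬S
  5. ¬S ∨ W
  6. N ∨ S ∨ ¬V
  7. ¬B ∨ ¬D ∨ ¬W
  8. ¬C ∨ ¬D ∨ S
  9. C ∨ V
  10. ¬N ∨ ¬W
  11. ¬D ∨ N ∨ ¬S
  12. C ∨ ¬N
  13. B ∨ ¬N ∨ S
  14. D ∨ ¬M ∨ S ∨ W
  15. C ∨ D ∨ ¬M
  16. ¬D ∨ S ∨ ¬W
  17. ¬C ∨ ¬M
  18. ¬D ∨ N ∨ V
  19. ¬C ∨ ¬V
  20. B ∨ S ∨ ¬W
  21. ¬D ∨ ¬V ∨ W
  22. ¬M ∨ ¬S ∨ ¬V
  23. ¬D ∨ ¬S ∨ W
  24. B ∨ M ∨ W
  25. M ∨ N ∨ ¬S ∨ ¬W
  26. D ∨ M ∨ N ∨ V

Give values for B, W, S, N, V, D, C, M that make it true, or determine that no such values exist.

B = True; W = False; S = False; N = True; V = False; D = False; C = True; M = False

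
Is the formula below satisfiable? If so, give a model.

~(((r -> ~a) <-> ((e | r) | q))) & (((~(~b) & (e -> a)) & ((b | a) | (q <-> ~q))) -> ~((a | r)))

r = True; q = True; b = False; e = True; a = True

  ~(((r -> ~a) <-> ((e | r) | q))) = True
    (r -> ~a) <-> ((e | r) | q) = False
      r -> ~a = False
        ~a = False
      (e | r) | q = True
        e | r = True
  ((~(~b) & (e -> a)) & ((b | a) | (q <-> ~q))) -> ~((a | r)) = True
    (~(~b) & (e -> a)) & ((b | a) | (q <-> ~q)) = False
      ~(~b) & (e -> a) = False
        ~(~b) = False
          ~b = True
        e -> a = True
      (b | a) | (q <-> ~q) = True
        b | a = True
        q <-> ~q = False
          ~q = False
    ~((a | r)) = False
      a | r = True
Both conjuncts True, so the formula holds.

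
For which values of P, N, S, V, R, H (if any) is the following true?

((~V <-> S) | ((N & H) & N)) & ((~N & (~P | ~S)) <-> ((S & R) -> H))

P = False; N = False; S = True; V = False; R = False; H = False

  (~V <-> S) | ((N & H) & N) = True
    ~V <-> S = True
      ~V = True
    (N & H) & N = False
      N & H = False
  (~N & (~P | ~S)) <-> ((S & R) -> H) = True
    ~N & (~P | ~S) = True
      ~N = True
      ~P | ~S = True
        ~P = True
        ~S = False
    (S & R) -> H = True
      S & R = False
Both conjuncts True, so the formula holds.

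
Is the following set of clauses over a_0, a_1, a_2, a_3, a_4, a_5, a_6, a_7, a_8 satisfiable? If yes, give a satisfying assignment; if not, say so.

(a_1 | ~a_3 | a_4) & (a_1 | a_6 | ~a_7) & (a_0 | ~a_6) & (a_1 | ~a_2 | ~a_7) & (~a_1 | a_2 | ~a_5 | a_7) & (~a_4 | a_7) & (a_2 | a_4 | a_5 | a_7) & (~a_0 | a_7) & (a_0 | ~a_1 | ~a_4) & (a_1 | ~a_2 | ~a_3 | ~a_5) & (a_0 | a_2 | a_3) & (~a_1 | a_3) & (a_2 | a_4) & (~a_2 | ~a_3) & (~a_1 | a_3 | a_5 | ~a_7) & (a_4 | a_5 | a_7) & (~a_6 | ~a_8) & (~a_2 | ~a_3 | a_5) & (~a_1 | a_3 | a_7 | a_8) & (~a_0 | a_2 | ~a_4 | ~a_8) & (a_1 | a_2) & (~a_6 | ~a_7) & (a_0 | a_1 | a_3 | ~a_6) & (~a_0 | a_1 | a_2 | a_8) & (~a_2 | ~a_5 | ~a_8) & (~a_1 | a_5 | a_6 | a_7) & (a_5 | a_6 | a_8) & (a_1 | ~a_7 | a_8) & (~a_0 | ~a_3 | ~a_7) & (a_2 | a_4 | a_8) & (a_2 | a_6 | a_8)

Try a_0 = True:
  (~a_0 | a_7) forces a_7 = True.
  (~a_6 | ~a_7) forces a_6 = False.
  (a_1 | a_6 | ~a_7) forces a_1 = True.
  (~a_1 | a_3) forces a_3 = True.
  clause (~a_0 | ~a_3 | ~a_7) is falsified — backtrack.
So a_0 = False.
  then (a_0 | ~a_6) forces a_6 = False.
Try a_1 = True:
  (a_0 | ~a_1 | ~a_4) forces a_4 = False.
  (~a_1 | a_3) forces a_3 = True.
  (a_2 | a_4) forces a_2 = True.
  clause (~a_2 | ~a_3) is falsified — backtrack.
So a_1 = False.
  then (a_1 | a_6 | ~a_7) forces a_7 = False.
  then (~a_4 | a_7) forces a_4 = False.
  then (a_2 | a_4) forces a_2 = True.
  then (~a_2 | ~a_3) forces a_3 = False.
  then (a_4 | a_5 | a_7) forces a_5 = True.
  then (~a_2 | ~a_5 | ~a_8) forces a_8 = False.
All clauses satisfied.

a_0 = False, a_1 = False, a_2 = True, a_3 = False, a_4 = False, a_5 = True, a_6 = False, a_7 = False, a_8 = False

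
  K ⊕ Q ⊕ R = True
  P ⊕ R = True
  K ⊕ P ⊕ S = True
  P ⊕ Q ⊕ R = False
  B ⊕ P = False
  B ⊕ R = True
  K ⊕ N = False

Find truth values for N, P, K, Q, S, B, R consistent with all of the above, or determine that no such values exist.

N = False; P = True; K = False; Q = True; S = False; B = True; R = False

K ⊕ Q ⊕ R = F ⊕ T ⊕ F = True ✓
P ⊕ R = T ⊕ F = True ✓
K ⊕ P ⊕ S = F ⊕ T ⊕ F = True ✓
P ⊕ Q ⊕ R = T ⊕ T ⊕ F = False ✓
B ⊕ P = T ⊕ T = False ✓
B ⊕ R = T ⊕ F = True ✓
K ⊕ N = F ⊕ F = False ✓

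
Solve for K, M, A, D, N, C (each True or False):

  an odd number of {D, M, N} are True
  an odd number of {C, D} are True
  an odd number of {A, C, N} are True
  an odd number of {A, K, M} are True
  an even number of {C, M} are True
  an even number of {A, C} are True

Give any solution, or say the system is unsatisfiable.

Adding constraints 1, 2, 3, 5, 6 mod 2: every variable appears an even number of times on the left, so the left side is 0.
But the right sides sum to 1 (mod 2). 0 ≠ 1 — the system is inconsistent.

Unsatisfiable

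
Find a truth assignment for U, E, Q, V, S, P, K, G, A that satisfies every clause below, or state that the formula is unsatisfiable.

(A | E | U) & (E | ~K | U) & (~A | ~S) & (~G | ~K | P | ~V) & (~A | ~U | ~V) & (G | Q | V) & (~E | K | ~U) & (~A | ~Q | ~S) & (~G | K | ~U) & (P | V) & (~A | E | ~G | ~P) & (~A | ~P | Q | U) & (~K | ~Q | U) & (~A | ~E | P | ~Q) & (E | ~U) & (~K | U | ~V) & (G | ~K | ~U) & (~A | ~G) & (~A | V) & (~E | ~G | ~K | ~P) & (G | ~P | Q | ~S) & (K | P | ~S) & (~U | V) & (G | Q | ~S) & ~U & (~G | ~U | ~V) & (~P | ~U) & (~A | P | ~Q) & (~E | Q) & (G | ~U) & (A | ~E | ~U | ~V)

U=F, E=T, Q=T, V=T, S=F, P=T, K=F, G=T, A=F

Unit clause (~U) forces U = False.
Set E = True.
  then (~E | Q) forces Q = True.
  then (~K | ~Q | U) forces K = False.
Set V = True.
Set S = False.
Set P = True.
Set G = True.
  then (~A | ~G) forces A = False.
All clauses satisfied.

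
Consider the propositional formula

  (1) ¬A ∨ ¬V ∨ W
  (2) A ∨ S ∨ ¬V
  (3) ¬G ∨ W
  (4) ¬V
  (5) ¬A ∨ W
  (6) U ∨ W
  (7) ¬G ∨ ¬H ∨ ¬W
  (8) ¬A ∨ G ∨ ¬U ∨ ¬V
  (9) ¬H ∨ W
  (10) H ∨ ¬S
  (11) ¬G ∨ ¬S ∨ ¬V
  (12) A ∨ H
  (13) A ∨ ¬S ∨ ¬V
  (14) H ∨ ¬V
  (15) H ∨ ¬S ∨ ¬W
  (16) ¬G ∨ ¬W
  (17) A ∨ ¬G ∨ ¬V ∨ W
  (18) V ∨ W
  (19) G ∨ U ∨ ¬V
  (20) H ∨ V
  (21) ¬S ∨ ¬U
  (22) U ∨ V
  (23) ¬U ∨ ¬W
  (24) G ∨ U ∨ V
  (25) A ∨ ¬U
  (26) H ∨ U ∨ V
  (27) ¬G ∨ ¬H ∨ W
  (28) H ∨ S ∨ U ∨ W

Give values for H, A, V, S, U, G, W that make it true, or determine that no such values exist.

Unsatisfiable

Case U = True:
  (¬V) forces V = False.
  (V ∨ W) forces W = True.
  Clause (¬U ∨ ¬W) is falsified — contradiction.
Case U = False:
  (¬V) forces V = False.
  Clause (U ∨ V) is falsified — contradiction.
Both cases fail, so the formula is unsatisfiable.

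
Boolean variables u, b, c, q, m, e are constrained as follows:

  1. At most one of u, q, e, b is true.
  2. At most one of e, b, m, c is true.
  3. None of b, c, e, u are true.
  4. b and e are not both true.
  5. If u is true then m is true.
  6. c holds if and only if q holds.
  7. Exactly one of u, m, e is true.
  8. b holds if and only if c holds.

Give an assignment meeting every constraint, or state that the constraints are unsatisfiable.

u=F, b=F, c=F, q=F, m=T, e=F

  (1) {u, q, e, b}: 0 true — at most one ✓
  (2) {e, b, m, c}: 1 true — at most one ✓
  (3) {b, c, e, u}: 0 true — none ✓
  (4) b=F, e=F — not both ✓
  (5) u=F ⇒ m: vacuous ✓
  (6) c=F, q=F — same ✓
  (7) {u, m, e}: 1 true — exactly one ✓
  (8) b=F, c=F — same ✓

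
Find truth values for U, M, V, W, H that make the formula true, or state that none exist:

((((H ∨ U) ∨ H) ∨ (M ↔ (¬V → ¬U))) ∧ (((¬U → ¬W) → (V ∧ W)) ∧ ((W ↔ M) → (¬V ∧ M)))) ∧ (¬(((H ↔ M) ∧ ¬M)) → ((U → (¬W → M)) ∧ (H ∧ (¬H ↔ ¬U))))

U = True, M = False, V = True, W = True, H = True

  (((H ∨ U) ∨ H) ∨ (M ↔ (¬V → ¬U))) ∧ (((¬U → ¬W) → (V ∧ W)) ∧ ((W ↔ M) → (¬V ∧ M))) = True
    ((H ∨ U) ∨ H) ∨ (M ↔ (¬V → ¬U)) = True
      (H ∨ U) ∨ H = True
        H ∨ U = True
      M ↔ (¬V → ¬U) = False
        ¬V → ¬U = True
          ¬V = False
          ¬U = False
    ((¬U → ¬W) → (V ∧ W)) ∧ ((W ↔ M) → (¬V ∧ M)) = True
      (¬U → ¬W) → (V ∧ W) = True
        ¬U → ¬W = True
          ¬U = False
          ¬W = False
        V ∧ W = True
      (W ↔ M) → (¬V ∧ M) = True
        W ↔ M = False
        ¬V ∧ M = False
          ¬V = False
  ¬(((H ↔ M) ∧ ¬M)) → ((U → (¬W → M)) ∧ (H ∧ (¬H ↔ ¬U))) = True
    ¬(((H ↔ M) ∧ ¬M)) = True
      (H ↔ M) ∧ ¬M = False
        H ↔ M = False
        ¬M = True
    (U → (¬W → M)) ∧ (H ∧ (¬H ↔ ¬U)) = True
      U → (¬W → M) = True
        ¬W → M = True
          ¬W = False
      H ∧ (¬H ↔ ¬U) = True
        ¬H ↔ ¬U = True
          ¬H = False
          ¬U = False
Both conjuncts True, so the formula holds.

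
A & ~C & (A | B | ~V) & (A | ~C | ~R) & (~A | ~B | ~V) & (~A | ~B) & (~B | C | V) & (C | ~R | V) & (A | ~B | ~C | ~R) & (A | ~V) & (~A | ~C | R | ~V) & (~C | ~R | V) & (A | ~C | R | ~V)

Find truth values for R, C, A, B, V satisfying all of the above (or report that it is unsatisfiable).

R=F, C=F, A=T, B=F, V=F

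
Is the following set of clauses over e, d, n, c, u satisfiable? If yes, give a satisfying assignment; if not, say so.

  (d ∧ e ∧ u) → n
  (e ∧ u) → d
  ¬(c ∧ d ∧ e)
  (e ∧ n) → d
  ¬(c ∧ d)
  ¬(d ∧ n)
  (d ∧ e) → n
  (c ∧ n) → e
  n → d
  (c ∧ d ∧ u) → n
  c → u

e = False; d = True; n = False; c = False; u = False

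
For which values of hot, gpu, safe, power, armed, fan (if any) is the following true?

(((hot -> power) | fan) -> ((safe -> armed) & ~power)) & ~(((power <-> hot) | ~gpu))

hot = True; gpu = True; safe = True; power = False; armed = False; fan = False

  ((hot -> power) | fan) -> ((safe -> armed) & ~power) = True
    (hot -> power) | fan = False
      hot -> power = False
    (safe -> armed) & ~power = False
      safe -> armed = False
      ~power = True
  ~(((power <-> hot) | ~gpu)) = True
    (power <-> hot) | ~gpu = False
      power <-> hot = False
      ~gpu = False
Both conjuncts True, so the formula holds.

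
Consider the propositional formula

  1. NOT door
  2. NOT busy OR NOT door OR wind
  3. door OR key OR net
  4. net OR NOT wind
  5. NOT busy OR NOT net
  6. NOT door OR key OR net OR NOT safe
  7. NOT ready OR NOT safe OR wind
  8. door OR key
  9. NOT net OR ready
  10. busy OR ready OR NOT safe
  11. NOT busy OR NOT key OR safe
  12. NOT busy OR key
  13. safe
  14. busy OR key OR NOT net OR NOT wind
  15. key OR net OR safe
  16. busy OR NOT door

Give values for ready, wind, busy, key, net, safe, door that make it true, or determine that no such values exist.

Unit clause (NOT door) forces door = False.
In (door OR key) only key is left, so key = True.
Unit clause (safe) forces safe = True.
Set ready = True.
  then (NOT ready OR NOT safe OR wind) forces wind = True.
  then (net OR NOT wind) forces net = True.
  then (NOT busy OR NOT net) forces busy = False.
All clauses satisfied.

ready=T, wind=T, busy=F, key=T, net=T, safe=T, door=F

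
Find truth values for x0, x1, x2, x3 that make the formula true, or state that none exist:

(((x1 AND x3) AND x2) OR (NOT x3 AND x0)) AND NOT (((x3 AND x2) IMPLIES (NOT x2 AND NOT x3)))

x0 = True; x1 = True; x2 = True; x3 = True

  ((x1 AND x3) AND x2) OR (NOT x3 AND x0) = True
    (x1 AND x3) AND x2 = True
      x1 AND x3 = True
    NOT x3 AND x0 = False
      NOT x3 = False
  NOT (((x3 AND x2) IMPLIES (NOT x2 AND NOT x3))) = True
    (x3 AND x2) IMPLIES (NOT x2 AND NOT x3) = False
      x3 AND x2 = True
      NOT x2 AND NOT x3 = False
        NOT x2 = False
        NOT x3 = False
Both conjuncts True, so the formula holds.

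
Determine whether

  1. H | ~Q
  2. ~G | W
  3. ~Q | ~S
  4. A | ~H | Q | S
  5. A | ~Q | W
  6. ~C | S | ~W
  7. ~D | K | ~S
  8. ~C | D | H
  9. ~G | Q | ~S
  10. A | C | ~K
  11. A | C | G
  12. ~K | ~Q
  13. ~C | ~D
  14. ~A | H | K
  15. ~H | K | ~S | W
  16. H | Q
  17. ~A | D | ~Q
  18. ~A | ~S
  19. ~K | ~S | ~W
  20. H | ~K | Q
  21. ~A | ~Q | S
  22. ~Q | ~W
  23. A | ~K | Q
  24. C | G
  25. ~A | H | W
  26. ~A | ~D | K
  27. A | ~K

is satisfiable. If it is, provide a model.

Set G = True.
  then (~G | W) forces W = True.
  then (~Q | ~W) forces Q = False.
  then (~G | Q | ~S) forces S = False.
  then (H | Q) forces H = True.
  then (A | ~H | Q | S) forces A = True.
  then (~C | S | ~W) forces C = False.
Set D = False.
Set K = True.
All clauses satisfied.

G: True, H: True, C: False, A: True, Q: False, W: True, D: False, K: True, S: False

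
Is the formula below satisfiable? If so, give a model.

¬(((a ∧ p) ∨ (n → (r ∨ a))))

a: False, p: True, r: False, n: True

  ¬(((a ∧ p) ∨ (n → (r ∨ a)))) = True
    (a ∧ p) ∨ (n → (r ∨ a)) = False
      a ∧ p = False
      n → (r ∨ a) = False
        r ∨ a = False
The formula evaluates to True.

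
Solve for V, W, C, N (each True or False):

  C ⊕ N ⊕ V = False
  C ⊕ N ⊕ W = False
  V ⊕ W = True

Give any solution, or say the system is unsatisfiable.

Adding constraints 1, 2, 3 mod 2: every variable appears an even number of times on the left, so the left side is 0.
But the right sides sum to 1 (mod 2). 0 ≠ 1 — the system is inconsistent.

No satisfying assignment exists.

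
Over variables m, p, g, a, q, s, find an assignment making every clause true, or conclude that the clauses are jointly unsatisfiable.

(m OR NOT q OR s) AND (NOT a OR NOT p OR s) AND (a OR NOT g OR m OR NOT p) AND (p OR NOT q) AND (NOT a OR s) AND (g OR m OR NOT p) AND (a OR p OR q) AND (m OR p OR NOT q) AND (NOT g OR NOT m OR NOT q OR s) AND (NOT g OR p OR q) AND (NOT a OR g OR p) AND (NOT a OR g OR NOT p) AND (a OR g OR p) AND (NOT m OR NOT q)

Set m = True.
  then (NOT m OR NOT q) forces q = False.
Set p = True.
Set g = True.
Set a = True.
  then (NOT a OR NOT p OR s) forces s = True.
All clauses satisfied.

m = True, p = True, g = True, a = True, q = False, s = True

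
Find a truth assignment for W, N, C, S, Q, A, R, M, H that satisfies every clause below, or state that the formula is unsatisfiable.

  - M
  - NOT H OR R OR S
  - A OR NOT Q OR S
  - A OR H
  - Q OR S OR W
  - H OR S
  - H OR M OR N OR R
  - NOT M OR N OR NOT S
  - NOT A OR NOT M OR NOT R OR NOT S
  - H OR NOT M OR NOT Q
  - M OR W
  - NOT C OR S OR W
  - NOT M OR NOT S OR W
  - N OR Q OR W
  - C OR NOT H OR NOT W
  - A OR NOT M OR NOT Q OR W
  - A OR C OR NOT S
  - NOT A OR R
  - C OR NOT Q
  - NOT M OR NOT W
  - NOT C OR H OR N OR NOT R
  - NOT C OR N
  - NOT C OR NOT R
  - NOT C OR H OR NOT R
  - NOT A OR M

The formula is unsatisfiable.

Case C = True:
  (M) forces M = True.
  (NOT M OR NOT W) forces W = False.
  (NOT C OR S OR W) forces S = True.
  Clause (NOT M OR NOT S OR W) is falsified — contradiction.
Case C = False:
  (M) forces M = True.
  (C OR NOT Q) forces Q = False.
  (NOT M OR NOT W) forces W = False.
  (Q OR S OR W) forces S = True.
  Clause (NOT M OR NOT S OR W) is falsified — contradiction.
Both cases fail, so the formula is unsatisfiable.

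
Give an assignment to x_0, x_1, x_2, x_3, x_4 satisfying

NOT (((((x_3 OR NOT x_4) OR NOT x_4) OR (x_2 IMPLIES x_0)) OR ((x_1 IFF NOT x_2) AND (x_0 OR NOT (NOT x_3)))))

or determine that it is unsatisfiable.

x_0: False, x_1: False, x_2: True, x_3: False, x_4: True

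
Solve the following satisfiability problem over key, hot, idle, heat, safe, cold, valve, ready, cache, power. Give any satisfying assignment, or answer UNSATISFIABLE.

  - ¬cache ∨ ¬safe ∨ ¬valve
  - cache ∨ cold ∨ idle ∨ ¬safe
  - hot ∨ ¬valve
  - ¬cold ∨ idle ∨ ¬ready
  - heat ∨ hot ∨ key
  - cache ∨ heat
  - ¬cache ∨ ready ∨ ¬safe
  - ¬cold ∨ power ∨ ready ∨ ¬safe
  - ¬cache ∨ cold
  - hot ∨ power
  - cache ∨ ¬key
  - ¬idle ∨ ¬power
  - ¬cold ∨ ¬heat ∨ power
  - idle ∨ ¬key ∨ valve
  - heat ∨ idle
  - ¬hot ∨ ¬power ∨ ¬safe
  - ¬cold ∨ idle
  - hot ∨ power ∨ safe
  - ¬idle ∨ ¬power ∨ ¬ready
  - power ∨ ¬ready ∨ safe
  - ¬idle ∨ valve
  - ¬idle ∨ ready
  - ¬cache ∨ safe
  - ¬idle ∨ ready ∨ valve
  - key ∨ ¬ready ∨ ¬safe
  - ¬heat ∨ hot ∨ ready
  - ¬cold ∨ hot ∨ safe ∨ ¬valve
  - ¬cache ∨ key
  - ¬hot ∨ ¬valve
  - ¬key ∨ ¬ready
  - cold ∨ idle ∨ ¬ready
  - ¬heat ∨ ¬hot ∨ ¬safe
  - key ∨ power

Set key = False.
  then (¬cache ∨ key) forces cache = False.
  then (key ∨ power) forces power = True.
  then (cache ∨ heat) forces heat = True.
  then (¬idle ∨ ¬power) forces idle = False.
  then (¬cold ∨ idle) forces cold = False.
  then (cold ∨ idle ∨ ¬ready) forces ready = False.
  then (cache ∨ cold ∨ idle ∨ ¬safe) forces safe = False.
  then (¬heat ∨ hot ∨ ready) forces hot = True.
  then (¬hot ∨ ¬valve) forces valve = False.
All clauses satisfied.

key=F, hot=T, idle=F, heat=T, safe=F, cold=F, valve=F, ready=F, cache=F, power=T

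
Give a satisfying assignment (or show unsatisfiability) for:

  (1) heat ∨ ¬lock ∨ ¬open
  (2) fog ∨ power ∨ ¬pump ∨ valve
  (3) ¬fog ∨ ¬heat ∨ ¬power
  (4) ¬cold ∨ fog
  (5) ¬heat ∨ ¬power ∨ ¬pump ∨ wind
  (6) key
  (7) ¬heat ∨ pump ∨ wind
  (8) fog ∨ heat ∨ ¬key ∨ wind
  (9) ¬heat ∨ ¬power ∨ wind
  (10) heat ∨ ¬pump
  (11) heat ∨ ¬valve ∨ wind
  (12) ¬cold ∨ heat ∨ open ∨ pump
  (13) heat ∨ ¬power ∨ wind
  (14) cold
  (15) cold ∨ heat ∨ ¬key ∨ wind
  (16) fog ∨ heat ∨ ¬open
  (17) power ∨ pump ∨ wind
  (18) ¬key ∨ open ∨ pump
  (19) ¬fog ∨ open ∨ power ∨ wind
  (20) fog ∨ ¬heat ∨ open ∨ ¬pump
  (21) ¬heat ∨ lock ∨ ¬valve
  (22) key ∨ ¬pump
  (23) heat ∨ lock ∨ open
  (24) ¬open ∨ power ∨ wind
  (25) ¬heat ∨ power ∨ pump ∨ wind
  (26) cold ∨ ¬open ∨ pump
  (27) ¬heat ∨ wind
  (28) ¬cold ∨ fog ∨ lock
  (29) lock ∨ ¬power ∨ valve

lock=T, open=T, valve=T, wind=T, pump=T, fog=T, cold=T, key=T, power=F, heat=T

Unit clause (key) forces key = True.
Unit clause (cold) forces cold = True.
In (¬cold ∨ fog) only fog is left, so fog = True.
Set lock = True.
Set open = True.
  then (heat ∨ ¬lock ∨ ¬open) forces heat = True.
  then (¬fog ∨ ¬heat ∨ ¬power) forces power = False.
  then (¬open ∨ power ∨ wind) forces wind = True.
Set valve = True.
Set pump = True.
All clauses satisfied.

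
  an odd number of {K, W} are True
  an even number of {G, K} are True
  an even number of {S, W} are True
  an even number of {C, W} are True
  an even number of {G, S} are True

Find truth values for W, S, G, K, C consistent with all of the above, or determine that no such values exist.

Adding constraints 1, 2, 3, 5 mod 2: every variable appears an even number of times on the left, so the left side is 0.
But the right sides sum to 1 (mod 2). 0 ≠ 1 — the system is inconsistent.

No satisfying assignment exists.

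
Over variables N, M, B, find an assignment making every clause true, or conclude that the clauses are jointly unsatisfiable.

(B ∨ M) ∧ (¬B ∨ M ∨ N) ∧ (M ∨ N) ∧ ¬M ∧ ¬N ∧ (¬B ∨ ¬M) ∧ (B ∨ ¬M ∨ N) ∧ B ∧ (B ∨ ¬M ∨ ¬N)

Case N = True:
  Clause (¬N) is falsified — contradiction.
Case N = False:
  (M ∨ N) forces M = True.
  Clause (¬M) is falsified — contradiction.
Both cases fail, so the formula is unsatisfiable.

The formula is unsatisfiable.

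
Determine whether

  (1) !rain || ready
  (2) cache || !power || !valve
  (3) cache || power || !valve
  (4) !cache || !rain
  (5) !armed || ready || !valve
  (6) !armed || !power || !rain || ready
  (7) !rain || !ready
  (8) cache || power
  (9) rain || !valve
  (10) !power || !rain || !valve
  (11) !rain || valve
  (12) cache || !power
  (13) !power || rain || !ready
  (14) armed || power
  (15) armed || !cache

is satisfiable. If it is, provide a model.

armed = True, rain = False, cache = True, power = False, ready = True, valve = False

Try armed = False:
  (armed || power) forces power = True.
  (cache || !power) forces cache = True.
  clause (armed || !cache) is falsified — backtrack.
So armed = True.
Try rain = True:
  (!rain || ready) forces ready = True.
  clause (!rain || !ready) is falsified — backtrack.
So rain = False.
  then (rain || !valve) forces valve = False.
Try cache = False:
  (cache || power) forces power = True.
  clause (cache || !power) is falsified — backtrack.
So cache = True.
Set power = False.
Set ready = True.
All clauses satisfied.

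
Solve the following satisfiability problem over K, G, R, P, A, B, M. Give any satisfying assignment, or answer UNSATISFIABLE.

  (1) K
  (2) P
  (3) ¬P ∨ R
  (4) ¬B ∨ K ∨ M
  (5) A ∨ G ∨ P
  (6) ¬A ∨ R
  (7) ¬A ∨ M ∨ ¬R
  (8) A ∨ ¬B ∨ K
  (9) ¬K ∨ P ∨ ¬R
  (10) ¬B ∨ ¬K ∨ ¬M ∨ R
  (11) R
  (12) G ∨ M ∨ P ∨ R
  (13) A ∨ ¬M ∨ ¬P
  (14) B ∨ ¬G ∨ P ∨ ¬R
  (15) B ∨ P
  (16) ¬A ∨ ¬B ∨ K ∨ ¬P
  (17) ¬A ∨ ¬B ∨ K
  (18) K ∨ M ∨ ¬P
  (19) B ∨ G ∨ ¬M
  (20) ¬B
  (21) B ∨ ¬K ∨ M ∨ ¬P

K = True, G = True, R = True, P = True, A = True, B = False, M = True

Unit clause (K) forces K = True.
Unit clause (P) forces P = True.
In (¬P ∨ R) only R is left, so R = True.
Unit clause (¬B) forces B = False.
In (B ∨ ¬K ∨ M ∨ ¬P) only M is left, so M = True.
In (A ∨ ¬M ∨ ¬P) only A is left, so A = True.
In (B ∨ G ∨ ¬M) only G is left, so G = True.
All clauses satisfied.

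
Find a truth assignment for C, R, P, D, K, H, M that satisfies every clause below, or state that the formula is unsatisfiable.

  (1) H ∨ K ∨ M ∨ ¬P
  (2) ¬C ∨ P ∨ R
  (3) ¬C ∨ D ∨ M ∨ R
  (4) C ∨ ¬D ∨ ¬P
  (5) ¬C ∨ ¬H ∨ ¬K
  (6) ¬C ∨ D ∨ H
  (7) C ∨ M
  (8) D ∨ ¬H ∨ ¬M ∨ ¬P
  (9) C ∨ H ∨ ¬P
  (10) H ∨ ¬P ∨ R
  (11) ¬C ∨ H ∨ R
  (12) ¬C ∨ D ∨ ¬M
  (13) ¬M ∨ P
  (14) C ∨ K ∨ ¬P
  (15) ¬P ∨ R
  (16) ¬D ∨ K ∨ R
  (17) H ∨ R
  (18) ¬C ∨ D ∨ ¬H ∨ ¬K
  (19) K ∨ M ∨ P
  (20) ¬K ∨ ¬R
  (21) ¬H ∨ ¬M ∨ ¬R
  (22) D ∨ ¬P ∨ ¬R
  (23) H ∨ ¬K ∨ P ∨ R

Try C = False:
  (C ∨ M) forces M = True.
  (¬M ∨ P) forces P = True.
  (C ∨ ¬D ∨ ¬P) forces D = False.
  (D ∨ ¬H ∨ ¬M ∨ ¬P) forces H = False.
  clause (C ∨ H ∨ ¬P) is falsified — backtrack.
So C = True.
Set R = True.
  then (¬K ∨ ¬R) forces K = False.
Try P = False:
  (¬M ∨ P) forces M = False.
  clause (K ∨ M ∨ P) is falsified — backtrack.
So P = True.
  then (D ∨ ¬P ∨ ¬R) forces D = True.
Set H = False.
  then (H ∨ K ∨ M ∨ ¬P) forces M = True.
All clauses satisfied.

C: True; R: True; P: True; D: True; K: False; H: False; M: True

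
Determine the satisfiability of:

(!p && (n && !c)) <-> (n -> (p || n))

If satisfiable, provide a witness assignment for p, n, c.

p = False; n = True; c = False

  (!p && (n && !c)) <-> (n -> (p || n)) = True
    !p && (n && !c) = True
      !p = True
      n && !c = True
        !c = True
    n -> (p || n) = True
      p || n = True
The formula evaluates to True.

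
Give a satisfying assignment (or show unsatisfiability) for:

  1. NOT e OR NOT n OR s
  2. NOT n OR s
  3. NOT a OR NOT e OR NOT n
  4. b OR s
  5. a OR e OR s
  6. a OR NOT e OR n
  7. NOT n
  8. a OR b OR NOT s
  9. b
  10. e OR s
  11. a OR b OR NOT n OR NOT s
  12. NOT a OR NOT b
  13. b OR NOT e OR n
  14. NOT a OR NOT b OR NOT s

a: False; e: False; b: True; n: False; s: True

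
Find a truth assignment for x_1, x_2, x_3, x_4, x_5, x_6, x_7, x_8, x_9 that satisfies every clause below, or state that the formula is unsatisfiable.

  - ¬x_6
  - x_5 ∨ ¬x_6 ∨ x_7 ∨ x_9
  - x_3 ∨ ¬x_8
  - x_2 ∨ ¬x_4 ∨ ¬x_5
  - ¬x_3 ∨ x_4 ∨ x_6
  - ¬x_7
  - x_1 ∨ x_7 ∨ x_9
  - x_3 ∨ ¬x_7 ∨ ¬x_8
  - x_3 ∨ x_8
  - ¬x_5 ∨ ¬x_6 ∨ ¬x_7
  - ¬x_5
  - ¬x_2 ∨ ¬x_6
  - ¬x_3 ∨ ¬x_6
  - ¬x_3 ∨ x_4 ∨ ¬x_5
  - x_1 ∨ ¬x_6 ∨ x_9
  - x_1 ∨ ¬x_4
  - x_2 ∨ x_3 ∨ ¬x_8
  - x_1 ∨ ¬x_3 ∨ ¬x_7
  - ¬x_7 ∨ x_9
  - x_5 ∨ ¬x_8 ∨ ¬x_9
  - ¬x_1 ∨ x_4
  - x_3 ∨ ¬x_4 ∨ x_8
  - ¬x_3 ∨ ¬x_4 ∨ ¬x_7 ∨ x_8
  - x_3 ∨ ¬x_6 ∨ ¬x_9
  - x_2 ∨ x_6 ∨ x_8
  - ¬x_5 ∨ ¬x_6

Unit clause (¬x_6) forces x_6 = False.
Unit clause (¬x_7) forces x_7 = False.
Unit clause (¬x_5) forces x_5 = False.
Try x_1 = False:
  (x_1 ∨ x_7 ∨ x_9) forces x_9 = True.
  (x_1 ∨ ¬x_4) forces x_4 = False.
  (¬x_3 ∨ x_4 ∨ x_6) forces x_3 = False.
  (x_3 ∨ ¬x_8) forces x_8 = False.
  clause (x_3 ∨ x_8) is falsified — backtrack.
So x_1 = True.
  then (¬x_1 ∨ x_4) forces x_4 = True.
Set x_2 = True.
Try x_3 = False:
  (x_3 ∨ ¬x_8) forces x_8 = False.
  clause (x_3 ∨ x_8) is falsified — backtrack.
So x_3 = True.
Set x_8 = True.
  then (x_5 ∨ ¬x_8 ∨ ¬x_9) forces x_9 = False.
All clauses satisfied.

x_1: True, x_2: True, x_3: True, x_4: True, x_5: False, x_6: False, x_7: False, x_8: True, x_9: False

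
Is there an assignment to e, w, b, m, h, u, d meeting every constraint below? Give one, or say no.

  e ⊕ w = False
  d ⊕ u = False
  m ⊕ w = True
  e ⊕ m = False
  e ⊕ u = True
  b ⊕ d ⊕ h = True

Adding constraints 1, 3, 4 mod 2: every variable appears an even number of times on the left, so the left side is 0.
But the right sides sum to 1 (mod 2). 0 ≠ 1 — the system is inconsistent.

The formula is unsatisfiable.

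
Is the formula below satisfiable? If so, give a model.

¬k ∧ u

k = False, u = True

  ¬k = True
Both conjuncts True, so the formula holds.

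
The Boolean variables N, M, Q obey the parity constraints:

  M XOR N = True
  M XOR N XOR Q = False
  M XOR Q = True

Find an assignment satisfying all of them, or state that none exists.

N: True, M: False, Q: True

M XOR N = F XOR T = True ✓
M XOR N XOR Q = F XOR T XOR T = False ✓
M XOR Q = F XOR T = True ✓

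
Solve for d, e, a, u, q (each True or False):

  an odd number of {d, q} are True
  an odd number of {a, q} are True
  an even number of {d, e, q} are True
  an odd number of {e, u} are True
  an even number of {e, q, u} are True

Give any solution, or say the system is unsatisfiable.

d = False, e = True, a = False, u = False, q = True

{d, q}: 1 true → odd ✓
{a, q}: 1 true → odd ✓
{d, e, q}: 2 true → even ✓
{e, u}: 1 true → odd ✓
{e, q, u}: 2 true → even ✓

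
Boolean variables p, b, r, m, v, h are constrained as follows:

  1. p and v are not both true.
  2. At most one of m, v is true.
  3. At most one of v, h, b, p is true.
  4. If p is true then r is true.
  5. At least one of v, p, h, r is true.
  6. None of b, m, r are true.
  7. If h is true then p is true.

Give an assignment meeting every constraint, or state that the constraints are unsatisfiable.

p = False, b = False, r = False, m = False, v = True, h = False

  (1) p=F, v=T — not both ✓
  (2) {m, v}: 1 true — at most one ✓
  (3) {v, h, b, p}: 1 true — at most one ✓
  (4) p=F ⇒ r: vacuous ✓
  (5) {v, p, h, r}: 1 true — at least one ✓
  (6) {b, m, r}: 0 true — none ✓
  (7) h=F ⇒ p: vacuous ✓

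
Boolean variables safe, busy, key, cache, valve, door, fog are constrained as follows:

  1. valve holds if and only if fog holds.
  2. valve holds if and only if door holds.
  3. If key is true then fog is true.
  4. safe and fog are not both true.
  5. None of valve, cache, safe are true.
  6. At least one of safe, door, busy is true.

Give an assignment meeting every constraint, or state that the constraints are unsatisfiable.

safe = False, busy = True, key = False, cache = False, valve = False, door = False, fog = False

  (1) valve=F, fog=F — same ✓
  (2) valve=F, door=F — same ✓
  (3) key=F ⇒ fog: vacuous ✓
  (4) safe=F, fog=F — not both ✓
  (5) {valve, cache, safe}: 0 true — none ✓
  (6) {safe, door, busy}: 1 true — at least one ✓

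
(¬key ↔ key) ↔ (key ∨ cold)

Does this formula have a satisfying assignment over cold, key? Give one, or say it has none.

cold = False; key = False

  (¬key ↔ key) ↔ (key ∨ cold) = True
    ¬key ↔ key = False
      ¬key = True
    key ∨ cold = False
The formula evaluates to True.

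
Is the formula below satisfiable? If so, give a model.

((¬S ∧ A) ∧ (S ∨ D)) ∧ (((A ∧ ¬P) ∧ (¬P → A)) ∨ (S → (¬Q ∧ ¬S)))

S = False, P = True, Q = False, A = True, D = True

  (¬S ∧ A) ∧ (S ∨ D) = True
    ¬S ∧ A = True
      ¬S = True
    S ∨ D = True
  ((A ∧ ¬P) ∧ (¬P → A)) ∨ (S → (¬Q ∧ ¬S)) = True
    (A ∧ ¬P) ∧ (¬P → A) = False
      A ∧ ¬P = False
        ¬P = False
      ¬P → A = True
        ¬P = False
    S → (¬Q ∧ ¬S) = True
      ¬Q ∧ ¬S = True
        ¬Q = True
        ¬S = True
Both conjuncts True, so the formula holds.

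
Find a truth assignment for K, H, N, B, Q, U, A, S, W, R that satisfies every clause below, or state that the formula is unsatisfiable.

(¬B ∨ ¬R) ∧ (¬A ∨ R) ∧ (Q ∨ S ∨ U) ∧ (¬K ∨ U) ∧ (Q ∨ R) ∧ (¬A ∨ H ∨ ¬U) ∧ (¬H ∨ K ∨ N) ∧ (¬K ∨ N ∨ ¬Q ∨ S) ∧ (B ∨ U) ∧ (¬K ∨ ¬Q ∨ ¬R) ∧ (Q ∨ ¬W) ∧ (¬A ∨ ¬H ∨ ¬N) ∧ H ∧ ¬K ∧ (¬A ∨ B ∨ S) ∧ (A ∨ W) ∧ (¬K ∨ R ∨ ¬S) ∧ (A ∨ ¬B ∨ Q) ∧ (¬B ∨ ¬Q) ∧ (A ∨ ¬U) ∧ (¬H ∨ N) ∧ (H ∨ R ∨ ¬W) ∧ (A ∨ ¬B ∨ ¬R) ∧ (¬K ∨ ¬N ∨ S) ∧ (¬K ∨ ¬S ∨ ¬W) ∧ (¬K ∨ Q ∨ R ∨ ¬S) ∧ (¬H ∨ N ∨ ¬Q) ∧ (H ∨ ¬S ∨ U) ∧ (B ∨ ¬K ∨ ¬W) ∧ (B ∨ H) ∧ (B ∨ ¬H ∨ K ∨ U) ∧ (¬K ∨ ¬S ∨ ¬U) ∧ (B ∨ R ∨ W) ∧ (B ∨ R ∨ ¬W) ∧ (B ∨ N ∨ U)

No satisfying assignment exists.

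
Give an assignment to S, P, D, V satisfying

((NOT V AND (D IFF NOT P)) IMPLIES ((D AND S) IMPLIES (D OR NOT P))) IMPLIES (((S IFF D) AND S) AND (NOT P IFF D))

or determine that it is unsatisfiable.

S=T, P=F, D=T, V=T

  ((NOT V AND (D IFF NOT P)) IMPLIES ((D AND S) IMPLIES (D OR NOT P))) IMPLIES (((S IFF D) AND S) AND (NOT P IFF D)) = True
    (NOT V AND (D IFF NOT P)) IMPLIES ((D AND S) IMPLIES (D OR NOT P)) = True
      NOT V AND (D IFF NOT P) = False
        NOT V = False
        D IFF NOT P = True
          NOT P = True
      (D AND S) IMPLIES (D OR NOT P) = True
        D AND S = True
        D OR NOT P = True
          NOT P = True
    ((S IFF D) AND S) AND (NOT P IFF D) = True
      (S IFF D) AND S = True
        S IFF D = True
      NOT P IFF D = True
        NOT P = True
The formula evaluates to True.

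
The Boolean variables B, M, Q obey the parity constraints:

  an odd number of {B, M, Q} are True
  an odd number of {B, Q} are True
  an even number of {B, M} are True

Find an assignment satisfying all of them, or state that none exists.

B=F, M=F, Q=T

{B, M, Q}: 1 true → odd ✓
{B, Q}: 1 true → odd ✓
{B, M}: 0 true → even ✓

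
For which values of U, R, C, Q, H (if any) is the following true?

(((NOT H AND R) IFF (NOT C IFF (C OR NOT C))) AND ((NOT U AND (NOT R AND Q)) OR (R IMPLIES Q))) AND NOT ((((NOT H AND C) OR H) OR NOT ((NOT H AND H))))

The conjunct NOT ((((NOT H AND C) OR H) OR NOT ((NOT H AND H)))) is unsatisfiable on its own:
  C=F, H=F: evaluates to False.
  C=F, H=T: evaluates to False.
  C=T, H=F: evaluates to False.
  C=T, H=T: evaluates to False.
So the whole conjunction is unsatisfiable.

UNSATISFIABLE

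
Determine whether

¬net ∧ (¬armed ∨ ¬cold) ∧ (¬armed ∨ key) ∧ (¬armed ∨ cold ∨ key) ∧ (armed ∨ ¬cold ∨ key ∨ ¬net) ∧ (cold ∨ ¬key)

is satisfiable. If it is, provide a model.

Unit clause (¬net) forces net = False.
Try armed = True:
  (¬armed ∨ ¬cold) forces cold = False.
  (¬armed ∨ key) forces key = True.
  clause (cold ∨ ¬key) is falsified — backtrack.
So armed = False.
Set cold = False.
  then (cold ∨ ¬key) forces key = False.
Check each clause:
  (¬net): ¬net holds.
  (¬armed ∨ ¬cold): ¬armed holds.
  (¬armed ∨ key): ¬armed holds.
  (¬armed ∨ cold ∨ key): ¬armed holds.
  (armed ∨ ¬cold ∨ key ∨ ¬net): ¬cold holds.
  (cold ∨ ¬key): ¬key holds.
All clauses satisfied.

armed=F, net=F, cold=F, key=F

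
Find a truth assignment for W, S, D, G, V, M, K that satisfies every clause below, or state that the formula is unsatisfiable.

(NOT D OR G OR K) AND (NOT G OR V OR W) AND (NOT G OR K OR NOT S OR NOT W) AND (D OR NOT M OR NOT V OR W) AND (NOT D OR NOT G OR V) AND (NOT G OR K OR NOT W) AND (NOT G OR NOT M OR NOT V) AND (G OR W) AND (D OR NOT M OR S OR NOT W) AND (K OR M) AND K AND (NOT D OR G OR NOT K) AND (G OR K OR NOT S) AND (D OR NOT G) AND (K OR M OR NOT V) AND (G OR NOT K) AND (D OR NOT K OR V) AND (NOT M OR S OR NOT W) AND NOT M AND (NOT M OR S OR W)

Unit clause (K) forces K = True.
In (G OR NOT K) only G is left, so G = True.
Unit clause (NOT M) forces M = False.
In (D OR NOT G) only D is left, so D = True.
In (NOT D OR NOT G OR V) only V is left, so V = True.
Set W = False.
Set S = False.
All clauses satisfied.

W = False, S = False, D = True, G = True, V = True, M = False, K = True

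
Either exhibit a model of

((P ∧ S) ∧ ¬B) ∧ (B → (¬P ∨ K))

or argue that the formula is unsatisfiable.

B: False, P: True, K: True, S: True

  (P ∧ S) ∧ ¬B = True
    P ∧ S = True
    ¬B = True
  B → (¬P ∨ K) = True
    ¬P ∨ K = True
      ¬P = False
Both conjuncts True, so the formula holds.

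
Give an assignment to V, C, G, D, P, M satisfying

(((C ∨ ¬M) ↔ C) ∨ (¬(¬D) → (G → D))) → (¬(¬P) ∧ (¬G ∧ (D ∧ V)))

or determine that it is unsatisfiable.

V = True, C = False, G = False, D = True, P = True, M = False

  (((C ∨ ¬M) ↔ C) ∨ (¬(¬D) → (G → D))) → (¬(¬P) ∧ (¬G ∧ (D ∧ V))) = True
    ((C ∨ ¬M) ↔ C) ∨ (¬(¬D) → (G → D)) = True
      (C ∨ ¬M) ↔ C = False
        C ∨ ¬M = True
          ¬M = True
      ¬(¬D) → (G → D) = True
        ¬(¬D) = True
          ¬D = False
        G → D = True
    ¬(¬P) ∧ (¬G ∧ (D ∧ V)) = True
      ¬(¬P) = True
        ¬P = False
      ¬G ∧ (D ∧ V) = True
        ¬G = True
        D ∧ V = True
The formula evaluates to True.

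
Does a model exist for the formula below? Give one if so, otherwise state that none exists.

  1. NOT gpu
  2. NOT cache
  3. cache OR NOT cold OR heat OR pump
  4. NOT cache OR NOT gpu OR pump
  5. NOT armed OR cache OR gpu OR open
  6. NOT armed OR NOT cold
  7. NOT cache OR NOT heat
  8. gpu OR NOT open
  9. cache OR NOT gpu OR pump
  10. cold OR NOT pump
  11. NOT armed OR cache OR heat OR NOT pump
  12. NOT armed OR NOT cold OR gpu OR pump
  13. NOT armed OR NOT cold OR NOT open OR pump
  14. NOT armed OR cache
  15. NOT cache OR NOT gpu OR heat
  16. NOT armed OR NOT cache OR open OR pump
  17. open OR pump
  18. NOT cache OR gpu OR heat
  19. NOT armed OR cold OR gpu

Unit clause (NOT gpu) forces gpu = False.
Unit clause (NOT cache) forces cache = False.
In (gpu OR NOT open) only NOT open is left, so open = False.
In (NOT armed OR cache) only NOT armed is left, so armed = False.
In (open OR pump) only pump is left, so pump = True.
In (cold OR NOT pump) only cold is left, so cold = True.
Set heat = False.
All clauses satisfied.

pump = True; armed = False; gpu = False; heat = False; open = False; cold = True; cache = False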